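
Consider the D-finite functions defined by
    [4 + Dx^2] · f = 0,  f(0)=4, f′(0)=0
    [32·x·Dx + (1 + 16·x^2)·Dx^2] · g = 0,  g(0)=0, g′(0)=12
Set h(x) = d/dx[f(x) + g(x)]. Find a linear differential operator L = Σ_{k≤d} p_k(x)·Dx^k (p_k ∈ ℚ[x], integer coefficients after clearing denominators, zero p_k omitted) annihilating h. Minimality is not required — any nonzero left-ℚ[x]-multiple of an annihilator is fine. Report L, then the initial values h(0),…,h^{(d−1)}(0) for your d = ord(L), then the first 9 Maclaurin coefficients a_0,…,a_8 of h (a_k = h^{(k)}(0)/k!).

f: a_k = 4, 0, -8, 0, 8/3, 0, -16/45, 0, 8/315, …
g: a_k = 0, 12, 0, -64, 0, 3072/5, 0, -49152/7, 0, …
f+g: L₀ = lclm(L_f,L_g), ord ≤ 2+2.
h₀' ⇒ L via d/dx closure of L₀.
L = (-6016·x + 102400·x^3 + 32768·x^5) + (-28 + 1216·x^2 + 27648·x^4 + 16384·x^6)·Dx + (-1504·x + 25600·x^3 + 8192·x^5)·Dx^2 + (-7 + 304·x^2 + 6912·x^4 + 4096·x^6)·Dx^3  (order 3).
h: a_k = 12, -16, -192, 32/3, 3072, -32/15, -49152, 64/315, 786432, …
ICs: h(0) = 12, h′(0) = -16, h′′(0) = -384.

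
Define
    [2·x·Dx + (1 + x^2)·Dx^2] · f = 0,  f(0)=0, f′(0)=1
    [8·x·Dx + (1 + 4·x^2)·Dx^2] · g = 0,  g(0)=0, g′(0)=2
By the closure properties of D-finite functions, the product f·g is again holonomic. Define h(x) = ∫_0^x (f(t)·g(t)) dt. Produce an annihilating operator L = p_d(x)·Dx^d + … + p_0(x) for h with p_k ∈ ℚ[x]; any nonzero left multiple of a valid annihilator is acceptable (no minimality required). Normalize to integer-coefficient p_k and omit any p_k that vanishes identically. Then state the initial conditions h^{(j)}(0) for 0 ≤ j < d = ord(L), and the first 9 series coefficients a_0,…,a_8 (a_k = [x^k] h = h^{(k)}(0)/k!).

L = (-96·x - 800·x^3 - 1024·x^5 + 640·x^7 + 1536·x^9)·Dx^2 + (-20 - 412·x^2 - 1440·x^4 - 896·x^6 + 2240·x^8 + 2304·x^10)·Dx^3 + (-40·x - 280·x^3 - 480·x^5 + 272·x^7 + 1280·x^9 + 768·x^11)·Dx^4 + (-1 - 10·x^2 - 29·x^4 + 116·x^8 + 160·x^10 + 64·x^12)·Dx^5  (order 5).
h: a_k = 0, 0, 0, 2/3, 0, -2/3, 0, 346/315, 0, …
ICs: h(0) = 0, h′(0) = 0, h′′(0) = 0, h′′′(0) = 4, h′′′′(0) = 0.

f: a_k = 0, 1, 0, -1/3, 0, 1/5, 0, -1/7, 0, …
g: a_k = 0, 2, 0, -8/3, 0, 32/5, 0, -128/7, 0, …
Sym-product of L_f,L_g gives L₀ (≤ ord 4).
Integrate: L := L₀·Dx.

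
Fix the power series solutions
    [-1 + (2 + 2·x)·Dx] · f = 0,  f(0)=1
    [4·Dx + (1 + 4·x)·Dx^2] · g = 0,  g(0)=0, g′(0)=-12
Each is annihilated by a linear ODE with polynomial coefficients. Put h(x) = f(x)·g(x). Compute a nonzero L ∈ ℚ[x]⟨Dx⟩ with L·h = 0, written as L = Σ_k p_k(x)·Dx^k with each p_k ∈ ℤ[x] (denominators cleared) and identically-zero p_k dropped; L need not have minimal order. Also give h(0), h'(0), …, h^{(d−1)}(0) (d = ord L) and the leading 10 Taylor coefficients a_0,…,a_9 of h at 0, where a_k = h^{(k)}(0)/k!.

L = (-5 + 4·x) + (12 + 12·x)·Dx + (4 + 24·x + 36·x^2 + 16·x^3)·Dx^2  (order 2).
h: a_k = 0, -12, 18, -101/2, 625/4, -81349/160, 547691/320, -52913387/8960, 372033667/17920, -12740089997/172032, …
ICs: h(0) = 0, h′(0) = -12.

f: a_k = 1, 1/2, -1/8, 1/16, -5/128, 7/256, -21/1024, 33/2048, -429/32768, 715/65536, …
g: a_k = 0, -12, 24, -64, 192, -3072/5, 2048, -49152/7, 24576, -262144/3, …
Sym-product of L_f,L_g gives L₀ (≤ ord 2).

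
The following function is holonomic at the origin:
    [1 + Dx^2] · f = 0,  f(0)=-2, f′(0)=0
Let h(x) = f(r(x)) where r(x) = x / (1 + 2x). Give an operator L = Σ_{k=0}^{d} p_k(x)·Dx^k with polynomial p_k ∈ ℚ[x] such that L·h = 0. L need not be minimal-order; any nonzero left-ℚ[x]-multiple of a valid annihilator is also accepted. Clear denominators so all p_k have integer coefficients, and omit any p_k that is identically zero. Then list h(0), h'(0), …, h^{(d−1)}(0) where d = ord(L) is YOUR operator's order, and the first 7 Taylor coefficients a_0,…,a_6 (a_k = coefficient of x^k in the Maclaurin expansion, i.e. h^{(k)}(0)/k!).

f: a_k = -2, 0, 1, 0, -1/12, 0, 1/360, …
L₀ from L_f via x↦r, Dx↦r'^{-1}Dx.
L = 1 + (4 + 24·x + 48·x^2 + 32·x^3)·Dx + (1 + 8·x + 24·x^2 + 32·x^3 + 16·x^4)·Dx^2  (order 2).
h: a_k = -2, 0, 1, -4, 143/12, -94/3, 27601/360, …
ICs: h(0) = -2, h′(0) = 0.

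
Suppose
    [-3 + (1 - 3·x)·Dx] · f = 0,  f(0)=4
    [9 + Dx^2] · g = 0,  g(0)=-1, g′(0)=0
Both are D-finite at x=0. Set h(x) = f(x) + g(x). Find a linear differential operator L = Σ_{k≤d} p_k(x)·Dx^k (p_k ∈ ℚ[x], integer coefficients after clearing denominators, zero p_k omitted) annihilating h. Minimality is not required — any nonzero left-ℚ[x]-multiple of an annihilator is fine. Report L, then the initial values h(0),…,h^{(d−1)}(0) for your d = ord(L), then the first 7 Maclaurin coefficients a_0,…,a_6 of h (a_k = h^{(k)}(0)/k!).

L = (63 - 54·x + 81·x^2) + (-9 + 45·x - 81·x^2 + 81·x^3)·Dx + (7 - 6·x + 9·x^2)·Dx^2 + (-1 + 5·x - 9·x^2 + 9·x^3)·Dx^3  (order 3).
h: a_k = 3, 12, 81/2, 108, 2565/8, 972, 233361/80, …
ICs: h(0) = 3, h′(0) = 12, h′′(0) = 81.

f: a_k = 4, 12, 36, 108, 324, 972, 2916, …
g: a_k = -1, 0, 9/2, 0, -27/8, 0, 81/80, …
Sum ⇒ L₀ = lclm(L_f,L_g) in ℚ(x)⟨Dx⟩.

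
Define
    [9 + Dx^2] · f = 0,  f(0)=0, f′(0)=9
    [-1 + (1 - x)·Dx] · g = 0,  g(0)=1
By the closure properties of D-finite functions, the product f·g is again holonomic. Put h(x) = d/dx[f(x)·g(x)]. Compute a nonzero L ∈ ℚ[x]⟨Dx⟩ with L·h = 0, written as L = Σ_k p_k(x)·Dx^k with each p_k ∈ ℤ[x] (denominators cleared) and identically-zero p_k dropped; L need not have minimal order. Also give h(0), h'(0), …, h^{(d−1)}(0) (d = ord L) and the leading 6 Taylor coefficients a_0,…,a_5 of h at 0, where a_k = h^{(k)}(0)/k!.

f: a_k = 0, 9, 0, -27/2, 0, 243/40, …
g: a_k = 1, 1, 1, 1, 1, 1, …
f·g: L₀ = L_f ⊗_s L_g, ord ≤ 2·1.
Derive L from L₀ (diff closure).
L = (7 - 18·x + 9·x^2) + (-2 + 2·x)·Dx + (1 - 2·x + x^2)·Dx^2  (order 2).
h: a_k = 9, 18, -27/2, -18, 63/8, 189/20, …
ICs: h(0) = 9, h′(0) = 18.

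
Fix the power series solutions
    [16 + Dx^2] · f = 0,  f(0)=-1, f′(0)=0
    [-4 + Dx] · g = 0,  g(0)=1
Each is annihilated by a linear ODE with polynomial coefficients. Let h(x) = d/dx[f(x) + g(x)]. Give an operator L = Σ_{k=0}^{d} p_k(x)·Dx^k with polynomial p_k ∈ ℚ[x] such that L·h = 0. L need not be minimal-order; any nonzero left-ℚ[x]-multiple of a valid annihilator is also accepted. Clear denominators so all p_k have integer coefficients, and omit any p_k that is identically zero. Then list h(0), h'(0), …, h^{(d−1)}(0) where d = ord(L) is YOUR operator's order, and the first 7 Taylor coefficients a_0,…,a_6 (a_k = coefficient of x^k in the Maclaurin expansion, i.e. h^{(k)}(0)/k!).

L = 64 - 16·Dx + 4·Dx^2 - Dx^3  (order 3).
h: a_k = 4, 32, 32, 0, 128/3, 1024/15, 1024/45, …
ICs: h(0) = 4, h′(0) = 32, h′′(0) = 64.

f: a_k = -1, 0, 8, 0, -32/3, 0, 256/45, …
g: a_k = 1, 4, 8, 32/3, 32/3, 128/15, 256/45, …
Weyl lclm of L_f,L_g ⇒ L₀ (ord ≤ 3).
Derive L from L₀ (diff closure).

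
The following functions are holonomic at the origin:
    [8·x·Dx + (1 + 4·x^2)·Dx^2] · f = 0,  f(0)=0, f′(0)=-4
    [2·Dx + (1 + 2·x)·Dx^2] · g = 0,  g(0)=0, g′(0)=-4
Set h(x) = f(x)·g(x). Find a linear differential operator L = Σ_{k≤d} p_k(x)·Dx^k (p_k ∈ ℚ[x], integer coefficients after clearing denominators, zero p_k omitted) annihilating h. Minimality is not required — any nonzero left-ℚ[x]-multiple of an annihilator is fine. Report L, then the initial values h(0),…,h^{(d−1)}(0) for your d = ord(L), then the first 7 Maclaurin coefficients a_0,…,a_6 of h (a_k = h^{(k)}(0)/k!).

f: a_k = 0, -4, 0, 16/3, 0, -64/5, 0, …
g: a_k = 0, -4, 4, -16/3, 8, -64/5, 64/3, …
f·g: L₀ = L_f ⊗_s L_g, ord ≤ 2·2.
L = (192 + 704·x + 2560·x^2 + 9984·x^3 + 15360·x^4 + 13312·x^5 + 4096·x^7)·Dx + (72 + 992·x + 4928·x^2 + 15488·x^3 + 34816·x^4 + 47616·x^5 + 35840·x^6 + 6144·x^7 + 14336·x^8)·Dx^2 + (24 + 256·x + 1536·x^2 + 4992·x^3 + 11520·x^4 + 19968·x^5 + 24576·x^6 + 18432·x^7 + 6144·x^8 + 8192·x^9)·Dx^3 + (5 + 36·x + 148·x^2 + 448·x^3 + 1056·x^4 + 1920·x^5 + 2688·x^6 + 3072·x^7 + 2304·x^8 + 1024·x^9 + 1024·x^10)·Dx^4  (order 4).
h: a_k = 0, 0, 16, -16, 0, -32/3, 3328/45, …
ICs: h(0) = 0, h′(0) = 0, h′′(0) = 32, h′′′(0) = -96.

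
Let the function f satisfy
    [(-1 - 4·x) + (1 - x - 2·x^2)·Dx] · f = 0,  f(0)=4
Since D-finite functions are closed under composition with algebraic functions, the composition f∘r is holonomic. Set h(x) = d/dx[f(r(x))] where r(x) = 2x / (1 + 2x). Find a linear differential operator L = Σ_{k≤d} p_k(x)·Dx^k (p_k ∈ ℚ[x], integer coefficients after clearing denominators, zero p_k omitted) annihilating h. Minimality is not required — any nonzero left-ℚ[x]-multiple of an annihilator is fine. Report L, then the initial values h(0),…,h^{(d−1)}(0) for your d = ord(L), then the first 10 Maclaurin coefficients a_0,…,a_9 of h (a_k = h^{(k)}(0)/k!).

f: a_k = 4, 4, 12, 20, 44, 84, 172, 340, 684, 1364, …
f∘r: x↦r, Dx↦Dx/r' in L_f ⇒ L₀.
Derive L from L₀ (diff closure).
L = (8 + 48·x + 288·x^2 + 320·x^3) + (-1 - 14·x - 36·x^2 + 56·x^3 + 160·x^4)·Dx  (order 1).
h: a_k = 8, 64, 0, 1024, -2560, 18432, -71680, 360448, -1548288, 7045120, …
ICs: h(0) = 8.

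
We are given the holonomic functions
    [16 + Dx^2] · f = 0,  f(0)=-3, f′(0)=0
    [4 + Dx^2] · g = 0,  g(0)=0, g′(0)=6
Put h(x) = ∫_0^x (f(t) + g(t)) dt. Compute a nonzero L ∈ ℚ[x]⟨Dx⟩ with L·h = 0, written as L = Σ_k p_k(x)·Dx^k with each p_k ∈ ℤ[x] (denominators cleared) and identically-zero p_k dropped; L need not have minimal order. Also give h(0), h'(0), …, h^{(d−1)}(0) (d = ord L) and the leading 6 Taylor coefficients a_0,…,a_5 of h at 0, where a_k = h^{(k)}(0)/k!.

L = 64·Dx + 20·Dx^3 + Dx^5  (order 5).
h: a_k = 0, -3, 3, 8, -1, -32/5, …
ICs: h(0) = 0, h′(0) = -3, h′′(0) = 6, h′′′(0) = 48, h′′′′(0) = -24.

f: a_k = -3, 0, 24, 0, -32, 0, …
g: a_k = 0, 6, 0, -4, 0, 4/5, …
h₀=f+g: left-lcm gives L₀, ord ≤ 4.
Integrate: L := L₀·Dx.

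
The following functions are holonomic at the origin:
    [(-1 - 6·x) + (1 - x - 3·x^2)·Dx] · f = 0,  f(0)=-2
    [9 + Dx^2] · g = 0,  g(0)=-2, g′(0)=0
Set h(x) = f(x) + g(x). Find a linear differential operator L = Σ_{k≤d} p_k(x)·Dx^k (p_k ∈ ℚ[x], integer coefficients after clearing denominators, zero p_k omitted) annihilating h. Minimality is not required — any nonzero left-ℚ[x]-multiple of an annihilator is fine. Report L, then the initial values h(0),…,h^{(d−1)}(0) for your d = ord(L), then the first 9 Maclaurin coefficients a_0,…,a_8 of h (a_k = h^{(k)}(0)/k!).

L = (459 + 2916·x + 1539·x^2 + 3888·x^3 + 3645·x^4 + 4374·x^5) + (-153 + 153·x + 378·x^2 - 405·x^3 + 2187·x^5 + 2187·x^6)·Dx + (51 + 324·x + 171·x^2 + 432·x^3 + 405·x^4 + 486·x^5)·Dx^2 + (-17 + 17·x + 42·x^2 - 45·x^3 + 243·x^5 + 243·x^6)·Dx^3  (order 3).
h: a_k = -4, -2, 1, -14, -179/4, -80, -7679/40, -434, -2276569/2240, …
ICs: h(0) = -4, h′(0) = -2, h′′(0) = 2.

f: a_k = -2, -2, -8, -14, -38, -80, -194, -434, -1016, …
g: a_k = -2, 0, 9, 0, -27/4, 0, 81/40, 0, -729/2240, …
L₀ := lclm(L_f,L_g); ord L₀ ≤ 1+2.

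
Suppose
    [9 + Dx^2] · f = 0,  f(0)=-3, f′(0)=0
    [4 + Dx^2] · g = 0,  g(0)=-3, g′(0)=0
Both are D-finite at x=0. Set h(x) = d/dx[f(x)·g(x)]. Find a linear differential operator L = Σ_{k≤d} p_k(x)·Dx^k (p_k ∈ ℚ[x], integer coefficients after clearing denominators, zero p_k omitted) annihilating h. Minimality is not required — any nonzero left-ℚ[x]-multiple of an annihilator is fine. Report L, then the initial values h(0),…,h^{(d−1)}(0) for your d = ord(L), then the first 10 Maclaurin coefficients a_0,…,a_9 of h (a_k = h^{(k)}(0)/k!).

f: a_k = -3, 0, 27/2, 0, -81/8, 0, 243/80, 0, -2187/4480, 0, …
g: a_k = -3, 0, 6, 0, -2, 0, 4/15, 0, -2/105, 0, …
h₀=f·g: eliminate ⇒ L₀, order ≤ 2·2.
h₀' ⇒ L via d/dx closure of L₀.
L = 25 + 26·Dx^2 + Dx^4  (order 4).
h: a_k = 0, -117, 0, 939/2, 0, -23439/40, 0, 195313/560, 0, -4882813/40320, …
ICs: h(0) = 0, h′(0) = -117, h′′(0) = 0, h′′′(0) = 2817.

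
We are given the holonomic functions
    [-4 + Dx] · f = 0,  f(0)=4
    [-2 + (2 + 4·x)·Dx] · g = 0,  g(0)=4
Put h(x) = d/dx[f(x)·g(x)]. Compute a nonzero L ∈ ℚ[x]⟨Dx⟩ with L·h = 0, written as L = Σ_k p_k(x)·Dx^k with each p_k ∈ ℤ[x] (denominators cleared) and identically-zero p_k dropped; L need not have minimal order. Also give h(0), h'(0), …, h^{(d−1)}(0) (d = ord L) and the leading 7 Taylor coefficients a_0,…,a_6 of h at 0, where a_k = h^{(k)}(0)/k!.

L = (23 + 80·x + 64·x^2) + (-5 - 18·x - 16·x^2)·Dx  (order 1).
h: a_k = 80, 368, 824, 3592/3, 3898/3, 3286/3, 36047/45, …
ICs: h(0) = 80.

f: a_k = 4, 16, 32, 128/3, 128/3, 512/15, 1024/45, …
g: a_k = 4, 4, -2, 2, -5/2, 7/2, -21/4, …
h₀=f·g: eliminate ⇒ L₀, order ≤ 1·1.
h=h₀': d/dx-closure on L₀ ⇒ L.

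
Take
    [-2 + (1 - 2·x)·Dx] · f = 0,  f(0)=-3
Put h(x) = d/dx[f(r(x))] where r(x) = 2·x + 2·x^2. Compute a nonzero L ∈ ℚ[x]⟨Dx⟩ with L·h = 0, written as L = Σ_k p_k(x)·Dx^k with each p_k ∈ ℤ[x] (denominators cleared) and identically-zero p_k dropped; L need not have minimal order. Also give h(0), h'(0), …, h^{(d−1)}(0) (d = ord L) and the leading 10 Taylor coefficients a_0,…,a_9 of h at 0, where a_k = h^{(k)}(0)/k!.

L = (10 + 24·x + 24·x^2) + (-1 + 2·x + 12·x^2 + 8·x^3)·Dx  (order 1).
h: a_k = -12, -120, -864, -5568, -33600, -194688, -1096704, -6051840, -32873472, -176363520, …
ICs: h(0) = -12.

f: a_k = -3, -6, -12, -24, -48, -96, -192, -384, -768, -1536, …
Change of var in L_f (x↦r) gives L₀.
h₀' ⇒ L via d/dx closure of L₀.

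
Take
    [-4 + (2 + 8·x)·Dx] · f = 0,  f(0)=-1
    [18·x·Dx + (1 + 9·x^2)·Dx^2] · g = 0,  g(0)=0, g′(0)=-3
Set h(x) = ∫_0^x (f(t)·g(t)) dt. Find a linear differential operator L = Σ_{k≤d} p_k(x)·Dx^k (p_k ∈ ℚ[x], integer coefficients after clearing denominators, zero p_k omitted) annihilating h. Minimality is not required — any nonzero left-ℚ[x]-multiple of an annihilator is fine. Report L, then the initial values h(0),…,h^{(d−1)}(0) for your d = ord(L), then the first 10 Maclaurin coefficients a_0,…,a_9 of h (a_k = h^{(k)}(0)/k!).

L = (12 - 36·x - 36·x^2)·Dx + (-4 + 2·x + 108·x^2 + 144·x^3)·Dx^2 + (1 + 8·x + 25·x^2 + 72·x^3 + 144·x^4)·Dx^3  (order 3).
h: a_k = 0, 0, 3/2, 2, -15/4, -6/5, 61/10, 726/35, -20007/280, 426/35, …
ICs: h(0) = 0, h′(0) = 0, h′′(0) = 3.

f: a_k = -1, -2, 2, -4, 10, -28, 84, -264, 858, -2860, …
g: a_k = 0, -3, 0, 9, 0, -243/5, 0, 2187/7, 0, -2187, …
h₀=f·g: eliminate ⇒ L₀, order ≤ 1·2.
∫: right-multiply L₀ by Dx.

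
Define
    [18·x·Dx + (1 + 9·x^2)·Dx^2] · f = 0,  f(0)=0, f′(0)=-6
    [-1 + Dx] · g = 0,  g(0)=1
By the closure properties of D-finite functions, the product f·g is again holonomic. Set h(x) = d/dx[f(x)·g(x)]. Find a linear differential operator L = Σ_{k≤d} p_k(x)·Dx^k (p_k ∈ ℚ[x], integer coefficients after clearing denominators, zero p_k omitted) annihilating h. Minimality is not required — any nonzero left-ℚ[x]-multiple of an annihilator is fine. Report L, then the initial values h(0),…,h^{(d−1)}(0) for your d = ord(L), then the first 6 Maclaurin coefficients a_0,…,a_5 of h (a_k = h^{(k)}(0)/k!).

L = (-17 - 36·x + 504·x^2 - 324·x^3 + 81·x^4) + (16 + 54·x - 522·x^2 + 486·x^3 - 162·x^4)·Dx + (1 - 18·x + 18·x^2 - 162·x^3 + 81·x^4)·Dx^2  (order 2).
h: a_k = -6, -12, 45, 68, -1769/4, -1131/2, …
ICs: h(0) = -6, h′(0) = -12.

f: a_k = 0, -6, 0, 18, 0, -486/5, …
g: a_k = 1, 1, 1/2, 1/6, 1/24, 1/120, …
h₀=f·g: eliminate ⇒ L₀, order ≤ 2·1.
Derive L from L₀ (diff closure).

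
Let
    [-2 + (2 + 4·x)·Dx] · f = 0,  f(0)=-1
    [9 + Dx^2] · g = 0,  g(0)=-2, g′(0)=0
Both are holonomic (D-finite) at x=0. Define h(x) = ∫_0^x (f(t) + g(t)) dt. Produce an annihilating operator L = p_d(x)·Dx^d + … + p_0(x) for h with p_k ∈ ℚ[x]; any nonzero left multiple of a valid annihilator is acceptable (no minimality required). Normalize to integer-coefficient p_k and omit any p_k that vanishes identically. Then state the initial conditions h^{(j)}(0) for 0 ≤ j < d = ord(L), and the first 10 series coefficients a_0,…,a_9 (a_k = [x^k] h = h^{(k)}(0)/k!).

L = (-27 - 81·x - 81·x^2)·Dx + (18 + 117·x + 243·x^2 + 162·x^3)·Dx^2 + (-3 - 9·x - 9·x^2)·Dx^3 + (2 + 13·x + 27·x^2 + 18·x^3)·Dx^4  (order 4).
h: a_k = 0, -3, -1/2, 19/6, -1/8, -49/40, -7/48, 267/560, -33/128, 4519/13440, …
ICs: h(0) = 0, h′(0) = -3, h′′(0) = -1, h′′′(0) = 19.

f: a_k = -1, -1, 1/2, -1/2, 5/8, -7/8, 21/16, -33/16, 429/128, -715/128, …
g: a_k = -2, 0, 9, 0, -27/4, 0, 81/40, 0, -729/2240, 0, …
h₀=f+g: left-lcm gives L₀, ord ≤ 3.
∫: right-multiply L₀ by Dx.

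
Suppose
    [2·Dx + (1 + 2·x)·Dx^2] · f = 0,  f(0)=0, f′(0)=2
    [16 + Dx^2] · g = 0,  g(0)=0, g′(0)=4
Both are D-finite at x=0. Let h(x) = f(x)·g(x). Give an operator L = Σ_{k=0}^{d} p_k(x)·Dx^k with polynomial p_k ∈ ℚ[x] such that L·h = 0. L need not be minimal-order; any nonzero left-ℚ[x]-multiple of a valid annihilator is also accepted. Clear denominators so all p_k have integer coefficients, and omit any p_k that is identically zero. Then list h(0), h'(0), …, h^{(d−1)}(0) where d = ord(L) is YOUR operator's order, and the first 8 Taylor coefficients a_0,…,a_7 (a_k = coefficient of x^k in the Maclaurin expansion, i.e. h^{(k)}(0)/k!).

f: a_k = 0, 2, -2, 8/3, -4, 32/5, -32/3, 128/7, …
g: a_k = 0, 4, 0, -32/3, 0, 128/15, 0, -1024/315, …
h₀=f·g: eliminate ⇒ L₀, order ≤ 2·2.
L = (2688 + 27648·x + 93184·x^2 + 131072·x^3 + 65536·x^4) + (896 + 5888·x + 12288·x^2 + 8192·x^3)·Dx + (408 + 3712·x + 11904·x^2 + 16384·x^3 + 8192·x^4)·Dx^2 + (56 + 368·x + 768·x^2 + 512·x^3)·Dx^3 + (15 + 124·x + 380·x^2 + 512·x^3 + 256·x^4)·Dx^4  (order 4).
h: a_k = 0, 0, 8, -8, -32/3, 16/3, 128/9, -256/15, …
ICs: h(0) = 0, h′(0) = 0, h′′(0) = 16, h′′′(0) = -48.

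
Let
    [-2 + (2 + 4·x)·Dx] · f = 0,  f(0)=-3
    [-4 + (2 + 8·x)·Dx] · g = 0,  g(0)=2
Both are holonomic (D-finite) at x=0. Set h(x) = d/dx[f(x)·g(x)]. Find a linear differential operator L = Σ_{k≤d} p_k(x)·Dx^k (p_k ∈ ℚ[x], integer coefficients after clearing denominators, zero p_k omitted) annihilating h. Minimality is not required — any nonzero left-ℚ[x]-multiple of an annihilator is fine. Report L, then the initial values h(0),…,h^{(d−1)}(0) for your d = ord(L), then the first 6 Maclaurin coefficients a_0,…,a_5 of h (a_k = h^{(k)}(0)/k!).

f: a_k = -3, -3, 3/2, -3/2, 15/8, -21/8, …
g: a_k = 2, 4, -4, 8, -20, 56, …
L₀ := L_f ⊗_s L_g (sym. prod.), ord ≤ 1.
h=h₀': d/dx-closure on L₀ ⇒ L.
L = -1 + (-3 - 26·x - 72·x^2 - 64·x^3)·Dx  (order 1).
h: a_k = -18, 6, -27, 111, -1755/4, 6813/4, …
ICs: h(0) = -18.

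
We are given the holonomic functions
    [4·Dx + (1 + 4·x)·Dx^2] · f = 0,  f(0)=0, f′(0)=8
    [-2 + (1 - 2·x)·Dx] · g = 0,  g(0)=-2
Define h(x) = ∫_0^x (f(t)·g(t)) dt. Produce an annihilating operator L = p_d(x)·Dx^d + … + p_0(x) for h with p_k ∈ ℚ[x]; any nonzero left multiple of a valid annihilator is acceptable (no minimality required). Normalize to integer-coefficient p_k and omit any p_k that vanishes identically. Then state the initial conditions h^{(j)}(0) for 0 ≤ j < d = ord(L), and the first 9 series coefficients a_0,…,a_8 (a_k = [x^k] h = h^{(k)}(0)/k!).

L = 8·Dx + 24·x·Dx^2 + (-1 - 2·x + 8·x^2)·Dx^3  (order 3).
h: a_k = 0, 0, -8, 0, -64/3, 256/15, -4864/45, 1024/5, -28416/35, …
ICs: h(0) = 0, h′(0) = 0, h′′(0) = -16.

f: a_k = 0, 8, -16, 128/3, -128, 2048/5, -4096/3, 32768/7, -16384, …
g: a_k = -2, -4, -8, -16, -32, -64, -128, -256, -512, …
h₀=f·g: eliminate ⇒ L₀, order ≤ 2·1.
Integrate: L := L₀·Dx.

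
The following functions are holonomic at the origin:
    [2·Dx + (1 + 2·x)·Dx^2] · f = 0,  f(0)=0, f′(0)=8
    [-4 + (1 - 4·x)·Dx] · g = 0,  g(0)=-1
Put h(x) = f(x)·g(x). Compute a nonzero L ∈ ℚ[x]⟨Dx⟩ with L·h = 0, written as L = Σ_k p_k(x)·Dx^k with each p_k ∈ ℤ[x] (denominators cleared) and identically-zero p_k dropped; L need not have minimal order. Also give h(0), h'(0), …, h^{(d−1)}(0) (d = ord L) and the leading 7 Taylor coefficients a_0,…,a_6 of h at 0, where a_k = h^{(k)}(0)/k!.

f: a_k = 0, 8, -8, 32/3, -16, 128/5, -128/3, …
g: a_k = -1, -4, -16, -64, -256, -1024, -4096, …
h₀=f·g: eliminate ⇒ L₀, order ≤ 2·1.
L = 8 + (6 + 24·x)·Dx + (-1 + 2·x + 8·x^2)·Dx^2  (order 2).
h: a_k = 0, -8, -24, -320/3, -1232/3, -25024/15, -33152/5, …
ICs: h(0) = 0, h′(0) = -8.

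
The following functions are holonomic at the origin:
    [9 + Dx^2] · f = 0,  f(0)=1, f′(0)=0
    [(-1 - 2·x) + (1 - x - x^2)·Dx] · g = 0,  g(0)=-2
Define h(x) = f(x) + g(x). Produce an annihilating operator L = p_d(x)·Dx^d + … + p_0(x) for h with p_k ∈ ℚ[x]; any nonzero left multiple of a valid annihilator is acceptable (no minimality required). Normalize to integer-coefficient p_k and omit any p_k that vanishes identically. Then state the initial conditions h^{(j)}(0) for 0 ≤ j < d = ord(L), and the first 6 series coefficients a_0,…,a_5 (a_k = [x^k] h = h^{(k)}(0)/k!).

f: a_k = 1, 0, -9/2, 0, 27/8, 0, …
g: a_k = -2, -2, -4, -6, -10, -16, …
h₀=f+g: left-lcm gives L₀, ord ≤ 3.
L = (-243 - 432·x + 81·x^2 - 216·x^3 - 405·x^4 - 162·x^5) + (117 - 225·x - 36·x^2 + 297·x^3 - 54·x^4 - 243·x^5 - 81·x^6)·Dx + (-27 - 48·x + 9·x^2 - 24·x^3 - 45·x^4 - 18·x^5)·Dx^2 + (13 - 25·x - 4·x^2 + 33·x^3 - 6·x^4 - 27·x^5 - 9·x^6)·Dx^3  (order 3).
h: a_k = -1, -2, -17/2, -6, -53/8, -16, …
ICs: h(0) = -1, h′(0) = -2, h′′(0) = -17.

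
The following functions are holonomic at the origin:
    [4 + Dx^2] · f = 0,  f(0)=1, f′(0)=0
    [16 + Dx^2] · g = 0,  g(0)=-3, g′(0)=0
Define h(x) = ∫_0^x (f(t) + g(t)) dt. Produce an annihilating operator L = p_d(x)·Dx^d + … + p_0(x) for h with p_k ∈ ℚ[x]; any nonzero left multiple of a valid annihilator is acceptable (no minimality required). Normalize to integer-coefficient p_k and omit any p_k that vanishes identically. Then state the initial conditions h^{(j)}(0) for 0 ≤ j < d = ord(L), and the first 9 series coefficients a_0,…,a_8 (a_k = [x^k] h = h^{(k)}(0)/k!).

f: a_k = 1, 0, -2, 0, 2/3, 0, -4/45, 0, 2/315, …
g: a_k = -3, 0, 24, 0, -32, 0, 256/15, 0, -512/105, …
Sum ⇒ L₀ = lclm(L_f,L_g) in ℚ(x)⟨Dx⟩.
Integrate: L := L₀·Dx.
L = 64·Dx + 20·Dx^3 + Dx^5  (order 5).
h: a_k = 0, -2, 0, 22/3, 0, -94/15, 0, 764/315, 0, …
ICs: h(0) = 0, h′(0) = -2, h′′(0) = 0, h′′′(0) = 44, h′′′′(0) = 0.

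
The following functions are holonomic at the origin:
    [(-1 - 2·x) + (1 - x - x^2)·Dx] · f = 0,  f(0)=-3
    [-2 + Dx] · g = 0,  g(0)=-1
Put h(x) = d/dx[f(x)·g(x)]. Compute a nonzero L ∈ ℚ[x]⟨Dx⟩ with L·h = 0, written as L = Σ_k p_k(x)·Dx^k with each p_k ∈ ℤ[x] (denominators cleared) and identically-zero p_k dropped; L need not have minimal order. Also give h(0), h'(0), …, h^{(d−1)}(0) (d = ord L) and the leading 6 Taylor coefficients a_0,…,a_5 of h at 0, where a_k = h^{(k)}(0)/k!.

L = (12 + 2·x - 10·x^2 + 4·x^4) + (-3 + 3·x + 5·x^2 - 2·x^3 - 2·x^4)·Dx  (order 1).
h: a_k = 9, 36, 93, 204, 414, 4022/5, …
ICs: h(0) = 9.

f: a_k = -3, -3, -6, -9, -15, -24, …
g: a_k = -1, -2, -2, -4/3, -2/3, -4/15, …
Product ⇒ symmetric product L₀, ord ≤ 1.
h=h₀': d/dx-closure on L₀ ⇒ L.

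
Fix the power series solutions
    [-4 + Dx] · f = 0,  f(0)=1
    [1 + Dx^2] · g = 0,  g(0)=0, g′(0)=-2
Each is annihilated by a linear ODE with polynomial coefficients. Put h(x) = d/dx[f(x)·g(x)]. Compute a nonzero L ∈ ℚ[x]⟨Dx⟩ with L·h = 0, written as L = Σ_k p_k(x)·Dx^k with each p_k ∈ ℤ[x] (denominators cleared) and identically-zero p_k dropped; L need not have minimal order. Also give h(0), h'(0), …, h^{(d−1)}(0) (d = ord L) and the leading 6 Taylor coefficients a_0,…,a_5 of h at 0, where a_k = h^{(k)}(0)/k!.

L = 17 - 8·Dx + Dx^2  (order 2).
h: a_k = -2, -16, -47, -80, -1121/12, -1222/15, …
ICs: h(0) = -2, h′(0) = -16.

f: a_k = 1, 4, 8, 32/3, 32/3, 128/15, …
g: a_k = 0, -2, 0, 1/3, 0, -1/60, …
L₀ := L_f ⊗_s L_g (sym. prod.), ord ≤ 2.
h=h₀': d/dx-closure on L₀ ⇒ L.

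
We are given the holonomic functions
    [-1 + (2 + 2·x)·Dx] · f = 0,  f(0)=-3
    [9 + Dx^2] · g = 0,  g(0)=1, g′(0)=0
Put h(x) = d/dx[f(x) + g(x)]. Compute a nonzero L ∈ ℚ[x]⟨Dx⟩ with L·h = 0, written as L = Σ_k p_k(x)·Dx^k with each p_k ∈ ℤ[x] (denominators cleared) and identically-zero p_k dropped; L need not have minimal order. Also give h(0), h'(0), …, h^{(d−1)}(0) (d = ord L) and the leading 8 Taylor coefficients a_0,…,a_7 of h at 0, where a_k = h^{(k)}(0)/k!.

L = (-153 - 216·x - 108·x^2) + (-234 - 666·x - 648·x^2 - 216·x^3)·Dx + (-17 - 24·x - 12·x^2)·Dx^2 + (-26 - 74·x - 72·x^2 - 24·x^3)·Dx^3  (order 3).
h: a_k = -3/2, -33/4, -9/16, 447/32, -105/256, -14607/2560, -693/2048, 231669/143360, …
ICs: h(0) = -3/2, h′(0) = -33/4, h′′(0) = -9/8.

f: a_k = -3, -3/2, 3/8, -3/16, 15/128, -21/256, 63/1024, -99/2048, …
g: a_k = 1, 0, -9/2, 0, 27/8, 0, -81/80, 0, …
f+g: L₀ = lclm(L_f,L_g), ord ≤ 1+2.
h₀' ⇒ L via d/dx closure of L₀.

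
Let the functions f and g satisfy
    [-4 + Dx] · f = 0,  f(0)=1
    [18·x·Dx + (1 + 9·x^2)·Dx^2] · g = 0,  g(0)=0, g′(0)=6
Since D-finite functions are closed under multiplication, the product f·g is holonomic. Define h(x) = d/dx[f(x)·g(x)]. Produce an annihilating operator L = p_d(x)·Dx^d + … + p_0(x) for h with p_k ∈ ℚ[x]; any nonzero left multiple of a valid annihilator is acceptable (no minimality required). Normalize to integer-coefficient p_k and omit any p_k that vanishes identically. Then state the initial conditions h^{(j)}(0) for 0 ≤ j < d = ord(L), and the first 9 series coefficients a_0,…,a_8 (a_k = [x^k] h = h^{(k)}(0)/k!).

L = (-4 - 288·x + 1548·x^2 - 2592·x^3 + 2592·x^4) + (-7 + 108·x - 531·x^2 + 972·x^3 - 1296·x^4)·Dx + (2 - 9·x + 36·x^2 - 81·x^3 + 162·x^4)·Dx^2  (order 2).
h: a_k = 6, 48, 90, -32, 86, 1488, -538/15, -1341248/105, 100578/35, …
ICs: h(0) = 6, h′(0) = 48.

f: a_k = 1, 4, 8, 32/3, 32/3, 128/15, 256/45, 1024/315, 512/315, …
g: a_k = 0, 6, 0, -18, 0, 486/5, 0, -4374/7, 0, …
f·g: L₀ = L_f ⊗_s L_g, ord ≤ 1·2.
h=h₀': d/dx-closure on L₀ ⇒ L.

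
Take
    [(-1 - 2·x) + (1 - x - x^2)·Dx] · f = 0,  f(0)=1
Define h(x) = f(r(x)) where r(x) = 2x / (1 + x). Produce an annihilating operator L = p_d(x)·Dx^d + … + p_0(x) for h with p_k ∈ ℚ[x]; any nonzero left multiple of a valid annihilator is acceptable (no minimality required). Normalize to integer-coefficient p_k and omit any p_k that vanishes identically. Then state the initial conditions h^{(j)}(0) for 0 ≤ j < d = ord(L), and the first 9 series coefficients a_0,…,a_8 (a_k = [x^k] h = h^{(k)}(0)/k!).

f: a_k = 1, 1, 2, 3, 5, 8, 13, 21, 34, …
L₀ from L_f via x↦r, Dx↦r'^{-1}Dx.
L = (2 + 10·x) + (-1 - x + 5·x^2 + 5·x^3)·Dx  (order 1).
h: a_k = 1, 2, 6, 10, 30, 50, 150, 250, 750, …
ICs: h(0) = 1.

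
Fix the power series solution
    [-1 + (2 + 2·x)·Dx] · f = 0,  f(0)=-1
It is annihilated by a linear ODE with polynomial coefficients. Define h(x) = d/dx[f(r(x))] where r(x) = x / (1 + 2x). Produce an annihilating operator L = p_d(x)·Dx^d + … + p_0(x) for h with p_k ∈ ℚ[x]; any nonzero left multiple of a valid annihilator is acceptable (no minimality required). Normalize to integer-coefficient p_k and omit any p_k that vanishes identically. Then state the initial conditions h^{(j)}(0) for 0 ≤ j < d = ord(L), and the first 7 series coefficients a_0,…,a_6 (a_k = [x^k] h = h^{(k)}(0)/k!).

f: a_k = -1, -1/2, 1/8, -1/16, 5/128, -7/256, 21/1024, …
L₀ from L_f via x↦r, Dx↦r'^{-1}Dx.
Differentiate: ansatz ord ≤ ord L₀ ⇒ L.
L = (-9 - 24·x) + (-2 - 10·x - 12·x^2)·Dx  (order 1).
h: a_k = -1/2, 9/4, -123/16, 757/32, -17715/256, 100935/512, -1134735/2048, …
ICs: h(0) = -1/2.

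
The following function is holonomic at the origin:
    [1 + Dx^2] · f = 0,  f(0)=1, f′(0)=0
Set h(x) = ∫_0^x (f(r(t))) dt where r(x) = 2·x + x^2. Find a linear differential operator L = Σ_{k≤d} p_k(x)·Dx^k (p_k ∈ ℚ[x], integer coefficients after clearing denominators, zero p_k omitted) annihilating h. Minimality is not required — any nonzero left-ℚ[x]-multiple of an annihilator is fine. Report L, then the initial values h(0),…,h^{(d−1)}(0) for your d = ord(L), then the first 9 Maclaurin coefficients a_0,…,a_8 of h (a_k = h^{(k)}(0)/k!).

L = (4 + 12·x + 12·x^2 + 4·x^3)·Dx - Dx^2 + (1 + x)·Dx^3  (order 3).
h: a_k = 0, 1, 0, -2/3, -1/2, 1/30, 2/9, 41/315, 1/120, …
ICs: h(0) = 0, h′(0) = 1, h′′(0) = 0.

f: a_k = 1, 0, -1/2, 0, 1/24, 0, -1/720, 0, 1/40320, …
h₀=f(r): pull back L_f along r ⇒ L₀.
h=∫₀ˣh₀: take L = L₀·Dx.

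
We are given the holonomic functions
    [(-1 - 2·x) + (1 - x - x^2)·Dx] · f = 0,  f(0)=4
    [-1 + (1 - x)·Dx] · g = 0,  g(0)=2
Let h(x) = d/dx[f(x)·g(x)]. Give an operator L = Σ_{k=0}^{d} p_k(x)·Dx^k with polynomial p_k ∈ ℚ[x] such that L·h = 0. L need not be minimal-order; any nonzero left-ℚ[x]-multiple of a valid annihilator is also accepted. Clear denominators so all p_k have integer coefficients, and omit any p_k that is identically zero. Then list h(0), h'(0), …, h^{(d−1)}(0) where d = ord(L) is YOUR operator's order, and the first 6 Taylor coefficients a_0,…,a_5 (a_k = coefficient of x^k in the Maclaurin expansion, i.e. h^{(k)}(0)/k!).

L = (8 - 6·x - 12·x^2 + 12·x^4) + (-2 + 4·x + 3·x^2 - 8·x^3 + 3·x^5)·Dx  (order 1).
h: a_k = 16, 64, 168, 384, 800, 1584, …
ICs: h(0) = 16.

f: a_k = 4, 4, 8, 12, 20, 32, …
g: a_k = 2, 2, 2, 2, 2, 2, …
h₀=f·g: eliminate ⇒ L₀, order ≤ 1·1.
h=h₀': d/dx-closure on L₀ ⇒ L.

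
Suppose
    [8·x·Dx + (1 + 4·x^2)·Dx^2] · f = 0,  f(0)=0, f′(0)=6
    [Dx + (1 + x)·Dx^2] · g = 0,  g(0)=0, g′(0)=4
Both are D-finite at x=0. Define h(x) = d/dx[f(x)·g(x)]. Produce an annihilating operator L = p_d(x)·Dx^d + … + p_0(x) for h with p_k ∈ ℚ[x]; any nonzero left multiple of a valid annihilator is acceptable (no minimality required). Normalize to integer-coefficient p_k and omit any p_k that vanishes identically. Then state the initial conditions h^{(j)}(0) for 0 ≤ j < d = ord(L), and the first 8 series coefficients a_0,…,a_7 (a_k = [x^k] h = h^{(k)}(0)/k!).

L = (288 + 560·x + 3584·x^2 + 8640·x^3 + 7680·x^4 + 3328·x^5 + 1024·x^7) + (258 + 1840·x + 6992·x^2 + 19264·x^3 + 29440·x^4 + 23808·x^5 + 8960·x^6 + 3072·x^7 + 3584·x^8)·Dx + (36 + 628·x + 2496·x^2 + 6192·x^3 + 12288·x^4 + 15936·x^5 + 12288·x^6 + 5376·x^7 + 3072·x^8 + 2048·x^9)·Dx^2 + (17 + 66·x + 241·x^2 + 608·x^3 + 1152·x^4 + 1728·x^5 + 2016·x^6 + 1536·x^7 + 768·x^8 + 512·x^9 + 256·x^10)·Dx^3  (order 3).
h: a_k = 0, 48, -36, -96, 50, 2128/5, -1204/5, -7872/5, …
ICs: h(0) = 0, h′(0) = 48, h′′(0) = -72.

f: a_k = 0, 6, 0, -8, 0, 96/5, 0, -384/7, …
g: a_k = 0, 4, -2, 4/3, -1, 4/5, -2/3, 4/7, …
h₀=f·g: eliminate ⇒ L₀, order ≤ 2·2.
Differentiate: ansatz ord ≤ ord L₀ ⇒ L.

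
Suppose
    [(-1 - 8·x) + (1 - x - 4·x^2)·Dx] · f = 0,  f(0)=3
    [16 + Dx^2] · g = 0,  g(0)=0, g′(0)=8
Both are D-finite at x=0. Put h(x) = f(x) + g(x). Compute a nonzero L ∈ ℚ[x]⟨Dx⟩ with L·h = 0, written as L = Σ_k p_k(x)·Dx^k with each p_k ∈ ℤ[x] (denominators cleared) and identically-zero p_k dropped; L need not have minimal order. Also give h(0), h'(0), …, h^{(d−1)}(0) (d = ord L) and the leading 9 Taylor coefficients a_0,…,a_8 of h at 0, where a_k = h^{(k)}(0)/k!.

L = (560 + 4608·x + 1664·x^2 + 6144·x^3 + 10240·x^4 + 16384·x^5) + (-208 + 272·x + 896·x^2 - 1408·x^3 - 1536·x^4 + 6144·x^5 + 8192·x^6)·Dx + (35 + 288·x + 104·x^2 + 384·x^3 + 640·x^4 + 1024·x^5)·Dx^2 + (-13 + 17·x + 56·x^2 - 88·x^3 - 96·x^4 + 384·x^5 + 512·x^6)·Dx^3  (order 3).
h: a_k = 3, 11, 15, 17/3, 87, 3181/15, 543, 414697/315, 3495, …
ICs: h(0) = 3, h′(0) = 11, h′′(0) = 30.

f: a_k = 3, 3, 15, 27, 87, 195, 543, 1323, 3495, …
g: a_k = 0, 8, 0, -64/3, 0, 256/15, 0, -2048/315, 0, …
f+g: L₀ = lclm(L_f,L_g), ord ≤ 1+2.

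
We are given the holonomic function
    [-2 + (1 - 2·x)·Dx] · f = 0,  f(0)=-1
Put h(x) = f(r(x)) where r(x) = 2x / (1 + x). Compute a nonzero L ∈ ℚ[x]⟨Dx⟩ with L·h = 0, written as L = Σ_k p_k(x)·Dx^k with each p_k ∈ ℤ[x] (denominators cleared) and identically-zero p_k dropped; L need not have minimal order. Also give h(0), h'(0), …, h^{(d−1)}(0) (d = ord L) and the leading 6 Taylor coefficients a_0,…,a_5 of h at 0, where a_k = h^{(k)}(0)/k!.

f: a_k = -1, -2, -4, -8, -16, -32, …
Substitute x→r, Dx→(1/r')Dx; clear ⇒ L₀.
L = 4 + (-1 + 2·x + 3·x^2)·Dx  (order 1).
h: a_k = -1, -4, -12, -36, -108, -324, …
ICs: h(0) = -1.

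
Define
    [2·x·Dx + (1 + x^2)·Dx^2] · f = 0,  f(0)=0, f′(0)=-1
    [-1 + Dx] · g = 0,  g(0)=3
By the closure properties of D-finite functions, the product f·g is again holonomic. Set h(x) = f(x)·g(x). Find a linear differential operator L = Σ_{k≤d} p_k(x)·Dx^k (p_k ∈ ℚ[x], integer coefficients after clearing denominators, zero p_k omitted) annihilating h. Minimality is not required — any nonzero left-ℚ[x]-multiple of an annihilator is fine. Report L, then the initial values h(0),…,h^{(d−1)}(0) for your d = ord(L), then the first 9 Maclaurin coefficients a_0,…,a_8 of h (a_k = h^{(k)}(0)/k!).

f: a_k = 0, -1, 0, 1/3, 0, -1/5, 0, 1/7, 0, …
g: a_k = 3, 3, 3/2, 1/2, 1/8, 1/40, 1/240, 1/1680, 1/13440, …
f·g: L₀ = L_f ⊗_s L_g, ord ≤ 2·1.
L = (1 - 2·x + x^2) + (-2 + 2·x - 2·x^2)·Dx + (1 + x^2)·Dx^2  (order 2).
h: a_k = 0, -3, -3, -1/2, 1/2, -9/40, -11/24, 93/560, 113/336, …
ICs: h(0) = 0, h′(0) = -3.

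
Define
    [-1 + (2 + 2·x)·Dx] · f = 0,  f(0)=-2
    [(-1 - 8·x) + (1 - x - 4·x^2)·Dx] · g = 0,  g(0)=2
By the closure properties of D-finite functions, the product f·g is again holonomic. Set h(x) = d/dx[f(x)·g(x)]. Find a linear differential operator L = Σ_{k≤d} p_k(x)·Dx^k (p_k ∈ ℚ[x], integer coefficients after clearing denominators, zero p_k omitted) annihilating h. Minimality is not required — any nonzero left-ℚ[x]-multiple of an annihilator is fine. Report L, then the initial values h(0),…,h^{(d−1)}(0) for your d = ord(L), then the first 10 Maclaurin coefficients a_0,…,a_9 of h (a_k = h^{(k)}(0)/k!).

L = (43 + 210·x + 603·x^2 + 680·x^3 + 240·x^4) + (-6 - 34·x + 6·x^2 + 194·x^3 + 256·x^4 + 96·x^5)·Dx  (order 1).
h: a_k = -6, -43, -549/4, -4211/8, -100705/64, -645885/128, -7525945/512, -44759491/1024, -2044232793/16384, -11704245945/32768, …
ICs: h(0) = -6.

f: a_k = -2, -1, 1/4, -1/8, 5/64, -7/128, 21/512, -33/1024, 429/16384, -715/32768, …
g: a_k = 2, 2, 10, 18, 58, 130, 362, 882, 2330, 5858, …
L₀ := L_f ⊗_s L_g (sym. prod.), ord ≤ 1.
h=h₀': d/dx-closure on L₀ ⇒ L.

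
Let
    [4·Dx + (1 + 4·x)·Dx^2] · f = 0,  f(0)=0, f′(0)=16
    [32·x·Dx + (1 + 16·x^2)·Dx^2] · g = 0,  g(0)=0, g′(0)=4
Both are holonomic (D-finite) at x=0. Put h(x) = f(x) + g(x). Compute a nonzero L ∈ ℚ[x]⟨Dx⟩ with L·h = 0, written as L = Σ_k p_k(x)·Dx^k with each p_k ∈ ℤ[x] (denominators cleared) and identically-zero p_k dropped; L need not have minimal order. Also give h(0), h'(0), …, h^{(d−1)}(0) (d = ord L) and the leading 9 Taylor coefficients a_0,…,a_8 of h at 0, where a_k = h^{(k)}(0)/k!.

L = (-32 - 384·x + 1536·x^2 + 2048·x^3)·Dx + (-16 - 64·x + 3072·x^3 + 4096·x^4)·Dx^2 + (-1 + 4·x + 32·x^2 + 128·x^3 + 768·x^4 + 1024·x^5)·Dx^3  (order 3).
h: a_k = 0, 20, -32, 64, -256, 1024, -8192/3, 49152/7, -32768, …
ICs: h(0) = 0, h′(0) = 20, h′′(0) = -64.

f: a_k = 0, 16, -32, 256/3, -256, 4096/5, -8192/3, 65536/7, -32768, …
g: a_k = 0, 4, 0, -64/3, 0, 1024/5, 0, -16384/7, 0, …
Sum ⇒ L₀ = lclm(L_f,L_g) in ℚ(x)⟨Dx⟩.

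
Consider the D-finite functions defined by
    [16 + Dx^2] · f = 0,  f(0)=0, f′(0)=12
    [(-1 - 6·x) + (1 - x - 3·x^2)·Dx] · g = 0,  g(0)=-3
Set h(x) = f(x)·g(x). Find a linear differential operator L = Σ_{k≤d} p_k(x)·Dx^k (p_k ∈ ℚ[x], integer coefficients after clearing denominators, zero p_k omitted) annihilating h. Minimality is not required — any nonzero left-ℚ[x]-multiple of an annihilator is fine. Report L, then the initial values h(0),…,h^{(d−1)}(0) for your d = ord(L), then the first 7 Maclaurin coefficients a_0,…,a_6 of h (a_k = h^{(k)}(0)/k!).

f: a_k = 0, 12, 0, -32, 0, 128/5, 0, …
g: a_k = -3, -3, -12, -21, -57, -120, -291, …
Product ⇒ symmetric product L₀, ord ≤ 2.
L = (-10 + 16·x + 48·x^2) + (2 + 12·x)·Dx + (-1 + x + 3·x^2)·Dx^2  (order 2).
h: a_k = 0, -36, -36, -48, -156, -1884/5, -4224/5, …
ICs: h(0) = 0, h′(0) = -36.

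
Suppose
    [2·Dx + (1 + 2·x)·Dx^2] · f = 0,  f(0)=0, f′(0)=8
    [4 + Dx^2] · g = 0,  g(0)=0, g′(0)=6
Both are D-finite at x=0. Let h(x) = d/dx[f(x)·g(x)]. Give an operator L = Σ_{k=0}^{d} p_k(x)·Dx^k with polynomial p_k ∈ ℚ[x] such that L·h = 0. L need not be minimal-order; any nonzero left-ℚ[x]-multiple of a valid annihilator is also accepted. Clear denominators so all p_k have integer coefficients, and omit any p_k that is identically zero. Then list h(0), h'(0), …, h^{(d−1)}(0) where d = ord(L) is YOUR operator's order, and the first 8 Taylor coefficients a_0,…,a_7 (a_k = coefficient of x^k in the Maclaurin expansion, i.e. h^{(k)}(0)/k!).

f: a_k = 0, 8, -8, 32/3, -16, 128/5, -128/3, 512/7, …
g: a_k = 0, 6, 0, -4, 0, 4/5, 0, -8/105, …
f·g: L₀ = L_f ⊗_s L_g, ord ≤ 2·2.
h=h₀': d/dx-closure on L₀ ⇒ L.
L = (-400 - 1408·x - 2688·x^2 + 1536·x^3 + 11008·x^4 + 12288·x^5 + 4096·x^6) + (-192 - 512·x + 640·x^2 + 3840·x^3 + 5120·x^4 + 2048·x^5)·Dx + (-112 - 352·x - 224·x^2 + 2304·x^3 + 6272·x^4 + 6144·x^5 + 2048·x^6)·Dx^2 + (-48 - 128·x + 160·x^2 + 960·x^3 + 1280·x^4 + 512·x^5)·Dx^3 + (-3 + 112·x^2 + 480·x^3 + 880·x^4 + 768·x^5 + 256·x^6)·Dx^4  (order 4).
h: a_k = 0, 96, -144, 128, -320, 704, -6944/5, 57856/21, …
ICs: h(0) = 0, h′(0) = 96, h′′(0) = -288, h′′′(0) = 768.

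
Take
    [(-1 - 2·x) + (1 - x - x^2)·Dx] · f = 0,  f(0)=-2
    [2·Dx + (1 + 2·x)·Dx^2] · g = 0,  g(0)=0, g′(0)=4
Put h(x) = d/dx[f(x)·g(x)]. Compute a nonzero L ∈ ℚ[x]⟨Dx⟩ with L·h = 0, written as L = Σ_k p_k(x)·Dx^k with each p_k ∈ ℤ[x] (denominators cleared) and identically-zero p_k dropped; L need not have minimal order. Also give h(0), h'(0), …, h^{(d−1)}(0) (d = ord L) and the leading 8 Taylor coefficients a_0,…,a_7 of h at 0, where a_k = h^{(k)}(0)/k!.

f: a_k = -2, -2, -4, -6, -10, -16, -26, -42, …
g: a_k = 0, 4, -4, 16/3, -8, 64/5, -64/3, 256/7, …
h₀=f·g: eliminate ⇒ L₀, order ≤ 1·2.
Differentiate: ansatz ord ≤ ord L₀ ⇒ L.
L = (14 + 36·x + 36·x^2) + (1 + 16·x + 42·x^2 + 28·x^3)·Dx + (-1 - 3·x + x^2 + 8·x^3 + 4·x^4)·Dx^2  (order 2).
h: a_k = -8, 0, -56, -32/3, -704/3, -208/5, -13336/15, -1664/35, …
ICs: h(0) = -8, h′(0) = 0.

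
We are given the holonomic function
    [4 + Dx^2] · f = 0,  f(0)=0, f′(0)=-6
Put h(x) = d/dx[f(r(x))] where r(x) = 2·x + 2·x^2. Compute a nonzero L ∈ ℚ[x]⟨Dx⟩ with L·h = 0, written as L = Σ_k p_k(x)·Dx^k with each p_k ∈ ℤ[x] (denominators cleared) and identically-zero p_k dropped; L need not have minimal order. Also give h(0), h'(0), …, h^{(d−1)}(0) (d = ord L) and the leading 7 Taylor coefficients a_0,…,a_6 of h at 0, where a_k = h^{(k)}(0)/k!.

f: a_k = 0, -6, 0, 4, 0, -4/5, 0, …
f∘r: x↦r, Dx↦Dx/r' in L_f ⇒ L₀.
h₀' ⇒ L via d/dx closure of L₀.
L = (28 + 128·x + 384·x^2 + 512·x^3 + 256·x^4) + (-6 - 12·x)·Dx + (1 + 4·x + 4·x^2)·Dx^2  (order 2).
h: a_k = -12, -24, 96, 384, 352, -576, -25856/15, …
ICs: h(0) = -12, h′(0) = -24.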